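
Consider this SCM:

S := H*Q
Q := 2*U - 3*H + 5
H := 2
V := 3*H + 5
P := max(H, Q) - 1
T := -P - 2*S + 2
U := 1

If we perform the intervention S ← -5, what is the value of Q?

do(S=-5) replaces the equation S := H*Q with the constant S = -5.
Q is not downstream of the intervention, so its value is determined by the original equations.
Q = 2*U - 3*H + 5  [with U=1, H=2]  = 1

1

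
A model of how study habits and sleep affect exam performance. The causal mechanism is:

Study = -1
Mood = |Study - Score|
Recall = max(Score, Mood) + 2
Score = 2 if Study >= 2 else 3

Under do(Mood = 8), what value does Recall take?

The intervention breaks the incoming arrows to Mood: Mood = |Study - Score| no longer applies, and Mood = 8.
Score = 2 if Study >= 2 else 3  [with Study=-1]  = 3
Recall = max(Score, Mood) + 2  [with Score=3, Mood=8]  = 10

10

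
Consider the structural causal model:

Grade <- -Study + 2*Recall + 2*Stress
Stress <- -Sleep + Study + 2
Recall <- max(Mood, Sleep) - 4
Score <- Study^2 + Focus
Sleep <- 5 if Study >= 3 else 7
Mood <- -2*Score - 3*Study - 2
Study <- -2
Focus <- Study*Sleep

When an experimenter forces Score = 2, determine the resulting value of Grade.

-6

do(Score=2) replaces the equation Score <- Study^2 + Focus with the constant Score = 2.
Sleep = 5 if Study >= 3 else 7  [with Study=-2]  = 7
Stress = -Sleep + Study + 2  [with Sleep=7, Study=-2]  = -7
Mood = -2*Score - 3*Study - 2  [with Score=2, Study=-2]  = 0
Recall = max(Mood, Sleep) - 4  [with Mood=0, Sleep=7]  = 3
Grade = -Study + 2*Recall + 2*Stress  [with Study=-2, Recall=3, Stress=-7]  = -6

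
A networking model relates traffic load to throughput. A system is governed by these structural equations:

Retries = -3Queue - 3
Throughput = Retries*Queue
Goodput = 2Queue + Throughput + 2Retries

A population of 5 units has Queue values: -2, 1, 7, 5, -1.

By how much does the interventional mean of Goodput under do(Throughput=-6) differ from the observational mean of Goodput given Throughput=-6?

-10

The intervention sets Throughput=-6 in all 5 units regardless of Queue. Recomputing Goodput per unit gives -4, -16, -40, -32, -8; average -20.
E[Goodput|Throughput=-6] averages over only the 2 units with Throughput=-6 (Queue = -2, 1): Goodput = -4, -16, mean -10.
Difference = -20 − (-10) = -10.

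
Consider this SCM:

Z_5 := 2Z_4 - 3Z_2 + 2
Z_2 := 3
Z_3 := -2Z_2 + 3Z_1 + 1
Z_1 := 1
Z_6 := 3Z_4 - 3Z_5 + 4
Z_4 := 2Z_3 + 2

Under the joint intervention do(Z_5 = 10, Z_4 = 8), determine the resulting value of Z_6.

Setting Z_5 = 10, Z_4 = 8 by intervention discards those variables' equations.
Z_6 = 3Z_4 - 3Z_5 + 4  [with Z_4=8, Z_5=10]  = -2

-2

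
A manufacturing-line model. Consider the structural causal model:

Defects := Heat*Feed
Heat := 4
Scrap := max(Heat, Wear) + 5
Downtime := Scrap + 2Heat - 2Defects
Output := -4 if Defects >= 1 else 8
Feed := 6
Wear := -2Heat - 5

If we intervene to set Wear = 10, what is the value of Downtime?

The intervention breaks the incoming arrows to Wear: Wear := -2Heat - 5 no longer applies, and Wear = 10.
Defects = Heat*Feed  [with Heat=4, Feed=6]  = 24
Scrap = max(Heat, Wear) + 5  [with Heat=4, Wear=10]  = 15
Downtime = Scrap + 2Heat - 2Defects  [with Scrap=15, Heat=4, Defects=24]  = -25

-25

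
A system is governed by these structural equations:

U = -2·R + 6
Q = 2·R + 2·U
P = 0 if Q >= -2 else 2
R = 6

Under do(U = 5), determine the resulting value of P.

Under do(U=5), the mechanism U = -2·R + 6 is discarded; U is fixed at 5.
Q = 2·R + 2·U  [with R=6, U=5]  = 22
P = 0 if Q >= -2 else 2  [with Q=22]  = 0

0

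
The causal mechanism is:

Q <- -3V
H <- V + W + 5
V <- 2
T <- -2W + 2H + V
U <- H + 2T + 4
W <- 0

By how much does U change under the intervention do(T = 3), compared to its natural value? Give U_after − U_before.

-26

The intervention breaks the incoming arrows to T: T <- -2W + 2H + V no longer applies, and T = 3.
H = V + W + 5  [with V=2, W=0]  = 7
U = H + 2T + 4  [with H=7, T=3]  = 17
Without intervention: H = V + W + 5  [with V=2, W=0]  = 7; T = -2W + 2H + V  [with W=0, H=7, V=2]  = 16; U = H + 2T + 4  [with H=7, T=16]  = 43.
Change = 17 − 43 = -26.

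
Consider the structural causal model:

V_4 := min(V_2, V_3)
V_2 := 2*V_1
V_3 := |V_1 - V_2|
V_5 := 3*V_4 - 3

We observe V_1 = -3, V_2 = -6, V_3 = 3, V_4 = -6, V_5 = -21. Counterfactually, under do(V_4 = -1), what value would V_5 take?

Intervening sets V_4 = -1 and removes its equation (V_4 := min(V_2, V_3)).
V_5 = 3*V_4 - 3  [with V_4=-1]  = -6

-6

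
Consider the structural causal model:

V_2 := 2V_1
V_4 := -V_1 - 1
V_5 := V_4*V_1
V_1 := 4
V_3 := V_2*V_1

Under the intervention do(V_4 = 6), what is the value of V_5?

24

Intervening sets V_4 = 6 and removes its equation (V_4 := -V_1 - 1).
V_5 = V_4*V_1  [with V_4=6, V_1=4]  = 24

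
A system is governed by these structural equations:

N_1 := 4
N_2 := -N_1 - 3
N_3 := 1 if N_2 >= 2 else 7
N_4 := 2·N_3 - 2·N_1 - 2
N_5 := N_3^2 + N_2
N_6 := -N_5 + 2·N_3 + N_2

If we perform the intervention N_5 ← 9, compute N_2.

Under do(N_5=9), the mechanism N_5 := N_3^2 + N_2 is discarded; N_5 is fixed at 9.
No directed path runs from N_5 to N_2, so N_2 keeps its natural value.
N_2 = -N_1 - 3  [with N_1=4]  = -7

-7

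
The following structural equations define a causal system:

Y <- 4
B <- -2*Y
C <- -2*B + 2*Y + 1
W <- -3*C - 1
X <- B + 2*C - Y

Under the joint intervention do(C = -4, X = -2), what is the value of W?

The joint intervention fixes C = -4, X = -2, removing each variable's own equation.
W = -3*C - 1  [with C=-4]  = 11

11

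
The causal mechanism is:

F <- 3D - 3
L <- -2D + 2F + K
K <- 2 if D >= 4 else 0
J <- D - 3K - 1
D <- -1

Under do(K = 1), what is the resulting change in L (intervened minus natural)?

1

Under do(K=1), the mechanism K <- 2 if D >= 4 else 0 is discarded; K is fixed at 1.
F = 3D - 3  [with D=-1]  = -6
L = -2D + 2F + K  [with D=-1, F=-6, K=1]  = -9
Without intervention: K = 2 if D >= 4 else 0  [with D=-1]  = 0; F = 3D - 3  [with D=-1]  = -6; L = -2D + 2F + K  [with D=-1, F=-6, K=0]  = -10.
Change = -9 − (-10) = 1.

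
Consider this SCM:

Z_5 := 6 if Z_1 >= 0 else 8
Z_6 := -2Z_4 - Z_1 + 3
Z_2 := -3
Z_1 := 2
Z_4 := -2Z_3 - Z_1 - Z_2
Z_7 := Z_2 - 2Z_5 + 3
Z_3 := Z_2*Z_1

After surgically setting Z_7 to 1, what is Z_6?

Intervening sets Z_7 = 1 and removes its equation (Z_7 := Z_2 - 2Z_5 + 3).
Since Z_6 is not a descendant of the intervened variable, it is unaffected.
Z_3 = Z_2*Z_1  [with Z_2=-3, Z_1=2]  = -6
Z_4 = -2Z_3 - Z_1 - Z_2  [with Z_3=-6, Z_1=2, Z_2=-3]  = 13
Z_6 = -2Z_4 - Z_1 + 3  [with Z_4=13, Z_1=2]  = -25

-25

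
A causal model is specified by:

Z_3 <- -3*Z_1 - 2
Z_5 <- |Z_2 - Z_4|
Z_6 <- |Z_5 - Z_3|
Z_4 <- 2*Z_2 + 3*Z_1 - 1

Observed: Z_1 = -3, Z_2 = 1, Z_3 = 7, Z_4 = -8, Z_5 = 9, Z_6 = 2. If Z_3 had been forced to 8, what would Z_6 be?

The intervention breaks the incoming arrows to Z_3: Z_3 <- -3*Z_1 - 2 no longer applies, and Z_3 = 8.
Z_4 = 2*Z_2 + 3*Z_1 - 1  [with Z_2=1, Z_1=-3]  = -8
Z_5 = |Z_2 - Z_4|  [with Z_2=1, Z_4=-8]  = 9
Z_6 = |Z_5 - Z_3|  [with Z_5=9, Z_3=8]  = 1

1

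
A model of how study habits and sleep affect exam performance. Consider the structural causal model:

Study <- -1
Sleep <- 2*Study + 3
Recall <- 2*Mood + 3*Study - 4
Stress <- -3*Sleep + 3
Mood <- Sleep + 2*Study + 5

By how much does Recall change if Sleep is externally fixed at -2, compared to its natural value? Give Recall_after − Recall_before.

-6

do(Sleep=-2) replaces the equation Sleep <- 2*Study + 3 with the constant Sleep = -2.
Mood = Sleep + 2*Study + 5  [with Sleep=-2, Study=-1]  = 1
Recall = 2*Mood + 3*Study - 4  [with Mood=1, Study=-1]  = -5
Without intervention: Sleep = 2*Study + 3  [with Study=-1]  = 1; Mood = Sleep + 2*Study + 5  [with Sleep=1, Study=-1]  = 4; Recall = 2*Mood + 3*Study - 4  [with Mood=4, Study=-1]  = 1.
Change = -5 − 1 = -6.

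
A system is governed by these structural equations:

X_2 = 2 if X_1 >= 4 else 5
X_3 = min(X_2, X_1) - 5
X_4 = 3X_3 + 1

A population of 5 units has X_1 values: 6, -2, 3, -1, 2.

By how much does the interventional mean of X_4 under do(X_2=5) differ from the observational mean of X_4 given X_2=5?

do(X_2=5) breaks X_2's dependence on X_1. With X_2=5 fixed, X_4 across the units is 1, -20, -5, -17, -8, mean -9.8.
Observing X_2=5 restricts to units where X_2's equation naturally yields 5: X_1 ∈ {-2, 3, -1, 2}. In that subpopulation X_4 = -20, -5, -17, -8, mean -12.5.
Difference = -9.8 − (-12.5) = 2.7.

2.7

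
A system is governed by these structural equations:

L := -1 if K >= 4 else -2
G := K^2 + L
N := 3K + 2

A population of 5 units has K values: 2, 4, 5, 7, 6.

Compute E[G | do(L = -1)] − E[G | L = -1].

-5.5

do(L=-1) breaks L's dependence on K. With L=-1 fixed, G across the units is 3, 15, 24, 48, 35, mean 25.
Conditioning on L=-1 selects the 4 unit(s) with K ∈ {4, 5, 7, 6}. Their G values: 15, 24, 48, 35. Mean = 30.5.
Difference = 25 − 30.5 = -5.5.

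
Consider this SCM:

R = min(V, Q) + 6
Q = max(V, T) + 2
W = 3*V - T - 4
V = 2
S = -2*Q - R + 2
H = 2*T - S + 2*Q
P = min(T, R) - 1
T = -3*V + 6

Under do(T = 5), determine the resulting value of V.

2

Under do(T=5), the mechanism T = -3*V + 6 is discarded; T is fixed at 5.
V is not downstream of the intervention, so its value is determined by the original equations.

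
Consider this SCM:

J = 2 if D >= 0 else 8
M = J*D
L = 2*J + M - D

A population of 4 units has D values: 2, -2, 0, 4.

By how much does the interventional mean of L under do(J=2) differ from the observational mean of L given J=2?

The intervention sets J=2 in all 4 units regardless of D. Recomputing L per unit gives 6, 2, 4, 8; average 5.
Conditioning on J=2 selects the 3 unit(s) with D ∈ {2, 0, 4}. Their L values: 6, 4, 8. Mean = 6.
Difference = 5 − 6 = -1.

-1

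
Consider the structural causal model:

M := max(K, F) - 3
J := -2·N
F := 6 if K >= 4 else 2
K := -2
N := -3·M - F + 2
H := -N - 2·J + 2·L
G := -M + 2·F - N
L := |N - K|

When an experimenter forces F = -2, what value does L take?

21

Under do(F=-2), the mechanism F := 6 if K >= 4 else 2 is discarded; F is fixed at -2.
M = max(K, F) - 3  [with K=-2, F=-2]  = -5
N = -3·M - F + 2  [with M=-5, F=-2]  = 19
L = |N - K|  [with N=19, K=-2]  = 21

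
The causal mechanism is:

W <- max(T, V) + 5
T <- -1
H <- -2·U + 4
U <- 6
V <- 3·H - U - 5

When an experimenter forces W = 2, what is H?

-8

do(W=2) replaces the equation W <- max(T, V) + 5 with the constant W = 2.
H is not downstream of the intervention, so its value is determined by the original equations.
H = -2·U + 4  [with U=6]  = -8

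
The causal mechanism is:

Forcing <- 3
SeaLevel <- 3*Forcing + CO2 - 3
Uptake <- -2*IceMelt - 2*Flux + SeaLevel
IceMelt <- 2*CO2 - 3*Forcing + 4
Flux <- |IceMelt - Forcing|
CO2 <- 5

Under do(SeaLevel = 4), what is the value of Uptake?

-10

Under do(SeaLevel=4), the mechanism SeaLevel <- 3*Forcing + CO2 - 3 is discarded; SeaLevel is fixed at 4.
IceMelt = 2*CO2 - 3*Forcing + 4  [with CO2=5, Forcing=3]  = 5
Flux = |IceMelt - Forcing|  [with IceMelt=5, Forcing=3]  = 2
Uptake = -2*IceMelt - 2*Flux + SeaLevel  [with IceMelt=5, Flux=2, SeaLevel=4]  = -10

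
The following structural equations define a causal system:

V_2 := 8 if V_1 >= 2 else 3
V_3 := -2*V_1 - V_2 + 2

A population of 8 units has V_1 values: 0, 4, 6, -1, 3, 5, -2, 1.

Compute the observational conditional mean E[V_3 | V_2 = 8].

-15

E[V_3|V_2=8] averages over only the 4 units with V_2=8 (V_1 = 4, 6, 3, 5): V_3 = -14, -18, -12, -16, mean -15.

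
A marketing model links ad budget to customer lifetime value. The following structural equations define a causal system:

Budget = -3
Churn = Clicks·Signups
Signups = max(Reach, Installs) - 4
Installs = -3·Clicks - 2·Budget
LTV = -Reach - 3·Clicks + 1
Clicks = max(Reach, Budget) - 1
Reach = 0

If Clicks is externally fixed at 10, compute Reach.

Under do(Clicks=10), the mechanism Clicks = max(Reach, Budget) - 1 is discarded; Clicks is fixed at 10.
Since Reach is not a descendant of the intervened variable, it is unaffected.

0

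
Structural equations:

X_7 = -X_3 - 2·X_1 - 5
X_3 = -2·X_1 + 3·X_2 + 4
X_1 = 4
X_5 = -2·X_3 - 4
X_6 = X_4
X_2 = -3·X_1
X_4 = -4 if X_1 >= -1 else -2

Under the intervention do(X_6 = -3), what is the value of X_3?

do(X_6=-3) replaces the equation X_6 = X_4 with the constant X_6 = -3.
X_3 is not downstream of the intervention, so its value is determined by the original equations.
X_2 = -3·X_1  [with X_1=4]  = -12
X_3 = -2·X_1 + 3·X_2 + 4  [with X_1=4, X_2=-12]  = -40

-40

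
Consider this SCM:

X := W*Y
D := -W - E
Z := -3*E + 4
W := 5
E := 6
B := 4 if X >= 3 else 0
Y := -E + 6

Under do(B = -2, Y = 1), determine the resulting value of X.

5

Setting B = -2, Y = 1 by intervention discards those variables' equations.
X = W*Y  [with W=5, Y=1]  = 5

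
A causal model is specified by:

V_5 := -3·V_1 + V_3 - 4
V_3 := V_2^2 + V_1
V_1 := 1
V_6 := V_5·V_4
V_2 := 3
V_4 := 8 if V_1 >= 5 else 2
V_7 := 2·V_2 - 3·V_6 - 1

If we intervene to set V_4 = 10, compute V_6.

30

Under do(V_4=10), the mechanism V_4 := 8 if V_1 >= 5 else 2 is discarded; V_4 is fixed at 10.
V_3 = V_2^2 + V_1  [with V_2=3, V_1=1]  = 10
V_5 = -3·V_1 + V_3 - 4  [with V_1=1, V_3=10]  = 3
V_6 = V_5·V_4  [with V_5=3, V_4=10]  = 30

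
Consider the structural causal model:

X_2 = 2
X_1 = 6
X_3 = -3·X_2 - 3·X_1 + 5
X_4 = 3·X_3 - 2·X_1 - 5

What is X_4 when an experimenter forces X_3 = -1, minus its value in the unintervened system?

54

The intervention breaks the incoming arrows to X_3: X_3 = -3·X_2 - 3·X_1 + 5 no longer applies, and X_3 = -1.
X_4 = 3·X_3 - 2·X_1 - 5  [with X_3=-1, X_1=6]  = -20
Without intervention: X_3 = -3·X_2 - 3·X_1 + 5  [with X_2=2, X_1=6]  = -19; X_4 = 3·X_3 - 2·X_1 - 5  [with X_3=-19, X_1=6]  = -74.
Change = -20 − (-74) = 54.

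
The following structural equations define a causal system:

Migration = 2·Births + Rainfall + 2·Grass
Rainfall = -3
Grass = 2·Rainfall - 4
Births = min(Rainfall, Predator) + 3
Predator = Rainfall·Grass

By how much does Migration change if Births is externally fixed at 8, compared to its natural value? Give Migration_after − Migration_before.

Intervening sets Births = 8 and removes its equation (Births = min(Rainfall, Predator) + 3).
Grass = 2·Rainfall - 4  [with Rainfall=-3]  = -10
Migration = 2·Births + Rainfall + 2·Grass  [with Births=8, Rainfall=-3, Grass=-10]  = -7
Without intervention: Grass = 2·Rainfall - 4  [with Rainfall=-3]  = -10; Predator = Rainfall·Grass  [with Rainfall=-3, Grass=-10]  = 30; Births = min(Rainfall, Predator) + 3  [with Rainfall=-3, Predator=30]  = 0; Migration = 2·Births + Rainfall + 2·Grass  [with Births=0, Rainfall=-3, Grass=-10]  = -23.
Change = -7 − (-23) = 16.

16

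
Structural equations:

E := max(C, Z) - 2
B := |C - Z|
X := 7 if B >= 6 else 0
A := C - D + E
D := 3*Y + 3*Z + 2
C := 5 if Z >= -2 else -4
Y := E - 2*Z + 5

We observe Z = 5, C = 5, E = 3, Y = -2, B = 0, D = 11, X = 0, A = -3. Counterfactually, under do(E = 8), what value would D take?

The intervention breaks the incoming arrows to E: E := max(C, Z) - 2 no longer applies, and E = 8.
Y = E - 2*Z + 5  [with E=8, Z=5]  = 3
D = 3*Y + 3*Z + 2  [with Y=3, Z=5]  = 26

26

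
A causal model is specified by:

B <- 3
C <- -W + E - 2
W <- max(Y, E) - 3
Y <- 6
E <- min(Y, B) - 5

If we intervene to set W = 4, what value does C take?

-8

Intervening sets W = 4 and removes its equation (W <- max(Y, E) - 3).
E = min(Y, B) - 5  [with Y=6, B=3]  = -2
C = -W + E - 2  [with W=4, E=-2]  = -8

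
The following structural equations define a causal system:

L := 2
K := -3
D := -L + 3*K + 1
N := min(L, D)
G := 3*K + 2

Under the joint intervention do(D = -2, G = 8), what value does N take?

The joint intervention fixes D = -2, G = 8, removing each variable's own equation.
N = min(L, D)  [with L=2, D=-2]  = -2

-2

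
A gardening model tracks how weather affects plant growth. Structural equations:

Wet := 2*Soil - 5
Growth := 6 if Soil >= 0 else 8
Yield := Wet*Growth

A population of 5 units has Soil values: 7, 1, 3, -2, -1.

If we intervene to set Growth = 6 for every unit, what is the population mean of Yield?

Every unit gets Growth=6 under the intervention. Yield values become 54, -18, 6, -54, -42; E[Yield|do(Growth=6)] = -10.8.

-10.8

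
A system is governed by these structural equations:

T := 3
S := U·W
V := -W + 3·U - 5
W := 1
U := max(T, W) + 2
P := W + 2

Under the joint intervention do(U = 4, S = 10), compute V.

Setting U = 4, S = 10 by intervention discards those variables' equations.
V = -W + 3·U - 5  [with W=1, U=4]  = 6

6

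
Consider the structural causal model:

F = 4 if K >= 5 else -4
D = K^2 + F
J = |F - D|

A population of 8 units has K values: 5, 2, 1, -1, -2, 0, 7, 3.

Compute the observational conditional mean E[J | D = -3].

Observing D=-3 restricts to units where D's equation naturally yields -3: K ∈ {1, -1}. In that subpopulation J = 1, 1, mean 1.

1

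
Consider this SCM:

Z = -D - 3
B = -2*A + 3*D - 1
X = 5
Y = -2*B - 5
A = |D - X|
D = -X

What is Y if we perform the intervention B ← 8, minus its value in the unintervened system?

Intervening sets B = 8 and removes its equation (B = -2*A + 3*D - 1).
Y = -2*B - 5  [with B=8]  = -21
Without intervention: D = -X  [with X=5]  = -5; A = |D - X|  [with D=-5, X=5]  = 10; B = -2*A + 3*D - 1  [with A=10, D=-5]  = -36; Y = -2*B - 5  [with B=-36]  = 67.
Change = -21 − 67 = -88.

-88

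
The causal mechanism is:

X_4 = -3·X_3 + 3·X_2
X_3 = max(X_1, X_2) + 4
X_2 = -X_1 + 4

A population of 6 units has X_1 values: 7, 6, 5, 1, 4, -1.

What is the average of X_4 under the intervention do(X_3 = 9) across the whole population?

-26

do(X_3=9) breaks X_3's dependence on X_1. With X_3=9 fixed, X_4 across the units is -36, -33, -30, -18, -27, -12, mean -26.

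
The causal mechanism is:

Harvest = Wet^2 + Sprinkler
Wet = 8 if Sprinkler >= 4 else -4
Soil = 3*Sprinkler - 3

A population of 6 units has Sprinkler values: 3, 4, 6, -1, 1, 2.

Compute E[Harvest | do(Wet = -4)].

The intervention sets Wet=-4 in all 6 units regardless of Sprinkler. Recomputing Harvest per unit gives 19, 20, 22, 15, 17, 18; average 18.5.

18.5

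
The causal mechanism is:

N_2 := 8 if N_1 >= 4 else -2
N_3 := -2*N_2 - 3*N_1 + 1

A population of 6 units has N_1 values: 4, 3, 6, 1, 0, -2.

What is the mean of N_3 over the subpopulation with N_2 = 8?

E[N_3|N_2=8] averages over only the 2 units with N_2=8 (N_1 = 4, 6): N_3 = -27, -33, mean -30.

-30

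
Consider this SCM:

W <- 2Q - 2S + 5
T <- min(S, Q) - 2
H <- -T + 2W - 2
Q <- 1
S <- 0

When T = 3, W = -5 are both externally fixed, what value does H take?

Setting T = 3, W = -5 by intervention discards those variables' equations.
H = -T + 2W - 2  [with T=3, W=-5]  = -15

-15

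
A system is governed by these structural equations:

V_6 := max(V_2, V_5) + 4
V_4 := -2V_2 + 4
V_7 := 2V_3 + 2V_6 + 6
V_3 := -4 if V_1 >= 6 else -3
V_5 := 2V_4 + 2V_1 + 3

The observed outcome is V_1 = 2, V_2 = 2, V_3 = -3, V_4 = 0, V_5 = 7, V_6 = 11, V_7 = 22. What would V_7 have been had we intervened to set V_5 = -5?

Under do(V_5=-5), the mechanism V_5 := 2V_4 + 2V_1 + 3 is discarded; V_5 is fixed at -5.
V_3 = -4 if V_1 >= 6 else -3  [with V_1=2]  = -3
V_6 = max(V_2, V_5) + 4  [with V_2=2, V_5=-5]  = 6
V_7 = 2V_3 + 2V_6 + 6  [with V_3=-3, V_6=6]  = 12

12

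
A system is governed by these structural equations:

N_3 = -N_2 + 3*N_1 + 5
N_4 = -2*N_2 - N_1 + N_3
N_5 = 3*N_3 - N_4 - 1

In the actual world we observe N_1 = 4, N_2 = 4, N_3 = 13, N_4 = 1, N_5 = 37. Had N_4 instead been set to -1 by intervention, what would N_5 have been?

39

Intervening sets N_4 = -1 and removes its equation (N_4 = -2*N_2 - N_1 + N_3).
N_3 = -N_2 + 3*N_1 + 5  [with N_2=4, N_1=4]  = 13
N_5 = 3*N_3 - N_4 - 1  [with N_3=13, N_4=-1]  = 39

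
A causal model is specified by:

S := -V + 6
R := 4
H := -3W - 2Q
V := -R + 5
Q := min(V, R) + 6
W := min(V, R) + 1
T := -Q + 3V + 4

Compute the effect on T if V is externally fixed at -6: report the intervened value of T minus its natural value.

Under do(V=-6), the mechanism V := -R + 5 is discarded; V is fixed at -6.
Q = min(V, R) + 6  [with V=-6, R=4]  = 0
T = -Q + 3V + 4  [with Q=0, V=-6]  = -14
Without intervention: V = -R + 5  [with R=4]  = 1; Q = min(V, R) + 6  [with V=1, R=4]  = 7; T = -Q + 3V + 4  [with Q=7, V=1]  = 0.
Change = -14 − 0 = -14.

-14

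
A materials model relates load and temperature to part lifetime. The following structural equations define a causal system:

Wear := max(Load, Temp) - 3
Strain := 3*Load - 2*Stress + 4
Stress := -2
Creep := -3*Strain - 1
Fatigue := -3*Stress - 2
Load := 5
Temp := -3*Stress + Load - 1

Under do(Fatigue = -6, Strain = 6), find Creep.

Under do(Fatigue = -6, Strain = 6), each intervened variable's structural equation is replaced by its fixed value.
Creep = -3*Strain - 1  [with Strain=6]  = -19

-19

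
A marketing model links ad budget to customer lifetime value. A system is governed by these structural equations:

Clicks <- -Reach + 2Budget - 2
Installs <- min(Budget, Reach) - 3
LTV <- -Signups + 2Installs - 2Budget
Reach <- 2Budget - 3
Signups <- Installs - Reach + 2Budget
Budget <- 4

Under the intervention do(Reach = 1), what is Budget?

4

Under do(Reach=1), the mechanism Reach <- 2Budget - 3 is discarded; Reach is fixed at 1.
Budget is not downstream of the intervention, so its value is determined by the original equations.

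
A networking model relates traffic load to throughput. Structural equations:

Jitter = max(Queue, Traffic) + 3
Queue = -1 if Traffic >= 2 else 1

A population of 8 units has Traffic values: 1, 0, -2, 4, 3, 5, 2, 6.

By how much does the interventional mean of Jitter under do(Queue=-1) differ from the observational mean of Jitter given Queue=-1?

-1.5

Every unit gets Queue=-1 under the intervention. Jitter values become 4, 3, 2, 7, 6, 8, 5, 9; E[Jitter|do(Queue=-1)] = 5.5.
Observing Queue=-1 restricts to units where Queue's equation naturally yields -1: Traffic ∈ {4, 3, 5, 2, 6}. In that subpopulation Jitter = 7, 6, 8, 5, 9, mean 7.
Difference = 5.5 − 7 = -1.5.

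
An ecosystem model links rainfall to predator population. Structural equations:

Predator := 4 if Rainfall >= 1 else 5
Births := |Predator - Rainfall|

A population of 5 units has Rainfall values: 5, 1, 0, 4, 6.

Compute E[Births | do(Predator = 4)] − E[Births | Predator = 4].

The intervention sets Predator=4 in all 5 units regardless of Rainfall. Recomputing Births per unit gives 1, 3, 4, 0, 2; average 2.
Conditioning on Predator=4 selects the 4 unit(s) with Rainfall ∈ {5, 1, 4, 6}. Their Births values: 1, 3, 0, 2. Mean = 1.5.
Difference = 2 − 1.5 = 0.5.

0.5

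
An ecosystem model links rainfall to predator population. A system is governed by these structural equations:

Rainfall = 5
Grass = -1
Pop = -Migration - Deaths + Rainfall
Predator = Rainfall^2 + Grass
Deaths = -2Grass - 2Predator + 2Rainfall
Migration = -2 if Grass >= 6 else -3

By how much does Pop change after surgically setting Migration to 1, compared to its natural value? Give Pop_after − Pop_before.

The intervention breaks the incoming arrows to Migration: Migration = -2 if Grass >= 6 else -3 no longer applies, and Migration = 1.
Predator = Rainfall^2 + Grass  [with Rainfall=5, Grass=-1]  = 24
Deaths = -2Grass - 2Predator + 2Rainfall  [with Grass=-1, Predator=24, Rainfall=5]  = -36
Pop = -Migration - Deaths + Rainfall  [with Migration=1, Deaths=-36, Rainfall=5]  = 40
Without intervention: Predator = Rainfall^2 + Grass  [with Rainfall=5, Grass=-1]  = 24; Deaths = -2Grass - 2Predator + 2Rainfall  [with Grass=-1, Predator=24, Rainfall=5]  = -36; Migration = -2 if Grass >= 6 else -3  [with Grass=-1]  = -3; Pop = -Migration - Deaths + Rainfall  [with Migration=-3, Deaths=-36, Rainfall=5]  = 44.
Change = 40 − 44 = -4.

-4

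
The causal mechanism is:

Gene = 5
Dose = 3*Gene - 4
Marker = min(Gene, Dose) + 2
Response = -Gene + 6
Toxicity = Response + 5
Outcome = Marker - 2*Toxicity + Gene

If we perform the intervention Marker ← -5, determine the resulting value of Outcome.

-12

The intervention breaks the incoming arrows to Marker: Marker = min(Gene, Dose) + 2 no longer applies, and Marker = -5.
Response = -Gene + 6  [with Gene=5]  = 1
Toxicity = Response + 5  [with Response=1]  = 6
Outcome = Marker - 2*Toxicity + Gene  [with Marker=-5, Toxicity=6, Gene=5]  = -12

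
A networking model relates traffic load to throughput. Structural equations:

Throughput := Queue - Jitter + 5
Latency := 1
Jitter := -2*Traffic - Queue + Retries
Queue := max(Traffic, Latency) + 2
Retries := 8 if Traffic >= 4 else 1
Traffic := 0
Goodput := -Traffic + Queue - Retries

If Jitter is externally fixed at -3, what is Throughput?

11

The intervention breaks the incoming arrows to Jitter: Jitter := -2*Traffic - Queue + Retries no longer applies, and Jitter = -3.
Queue = max(Traffic, Latency) + 2  [with Traffic=0, Latency=1]  = 3
Throughput = Queue - Jitter + 5  [with Queue=3, Jitter=-3]  = 11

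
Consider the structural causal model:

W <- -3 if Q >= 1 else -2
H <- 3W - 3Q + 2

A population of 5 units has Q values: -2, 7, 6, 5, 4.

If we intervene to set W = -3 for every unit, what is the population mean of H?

-19

Every unit gets W=-3 under the intervention. H values become -1, -28, -25, -22, -19; E[H|do(W=-3)] = -19.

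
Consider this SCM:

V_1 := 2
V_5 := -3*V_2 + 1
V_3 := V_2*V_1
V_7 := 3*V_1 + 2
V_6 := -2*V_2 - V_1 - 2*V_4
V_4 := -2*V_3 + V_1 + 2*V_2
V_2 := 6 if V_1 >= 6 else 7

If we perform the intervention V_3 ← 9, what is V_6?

-12

The intervention breaks the incoming arrows to V_3: V_3 := V_2*V_1 no longer applies, and V_3 = 9.
V_2 = 6 if V_1 >= 6 else 7  [with V_1=2]  = 7
V_4 = -2*V_3 + V_1 + 2*V_2  [with V_3=9, V_1=2, V_2=7]  = -2
V_6 = -2*V_2 - V_1 - 2*V_4  [with V_2=7, V_1=2, V_4=-2]  = -12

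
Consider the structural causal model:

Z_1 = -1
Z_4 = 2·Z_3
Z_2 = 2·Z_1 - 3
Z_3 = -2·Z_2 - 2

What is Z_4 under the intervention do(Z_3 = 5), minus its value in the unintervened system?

-6

The intervention breaks the incoming arrows to Z_3: Z_3 = -2·Z_2 - 2 no longer applies, and Z_3 = 5.
Z_4 = 2·Z_3  [with Z_3=5]  = 10
Without intervention: Z_2 = 2·Z_1 - 3  [with Z_1=-1]  = -5; Z_3 = -2·Z_2 - 2  [with Z_2=-5]  = 8; Z_4 = 2·Z_3  [with Z_3=8]  = 16.
Change = 10 − 16 = -6.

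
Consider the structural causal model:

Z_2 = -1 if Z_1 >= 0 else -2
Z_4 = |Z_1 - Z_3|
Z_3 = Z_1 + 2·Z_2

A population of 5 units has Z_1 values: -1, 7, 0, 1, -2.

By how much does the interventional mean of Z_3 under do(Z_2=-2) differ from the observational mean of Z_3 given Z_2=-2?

Every unit gets Z_2=-2 under the intervention. Z_3 values become -5, 3, -4, -3, -6; E[Z_3|do(Z_2=-2)] = -3.
Conditioning on Z_2=-2 selects the 2 unit(s) with Z_1 ∈ {-1, -2}. Their Z_3 values: -5, -6. Mean = -5.5.
Difference = -3 − (-5.5) = 2.5.

2.5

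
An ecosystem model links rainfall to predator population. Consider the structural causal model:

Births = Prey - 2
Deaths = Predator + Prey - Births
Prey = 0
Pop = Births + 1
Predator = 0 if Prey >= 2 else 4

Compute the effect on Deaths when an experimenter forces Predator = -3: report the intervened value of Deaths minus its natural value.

Under do(Predator=-3), the mechanism Predator = 0 if Prey >= 2 else 4 is discarded; Predator is fixed at -3.
Births = Prey - 2  [with Prey=0]  = -2
Deaths = Predator + Prey - Births  [with Predator=-3, Prey=0, Births=-2]  = -1
Without intervention: Predator = 0 if Prey >= 2 else 4  [with Prey=0]  = 4; Births = Prey - 2  [with Prey=0]  = -2; Deaths = Predator + Prey - Births  [with Predator=4, Prey=0, Births=-2]  = 6.
Change = -1 − 6 = -7.

-7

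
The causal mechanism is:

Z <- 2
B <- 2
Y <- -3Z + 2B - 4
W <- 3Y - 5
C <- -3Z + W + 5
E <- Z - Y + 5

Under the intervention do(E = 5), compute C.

do(E=5) replaces the equation E <- Z - Y + 5 with the constant E = 5.
Since C is not a descendant of the intervened variable, it is unaffected.
Y = -3Z + 2B - 4  [with Z=2, B=2]  = -6
W = 3Y - 5  [with Y=-6]  = -23
C = -3Z + W + 5  [with Z=2, W=-23]  = -24

-24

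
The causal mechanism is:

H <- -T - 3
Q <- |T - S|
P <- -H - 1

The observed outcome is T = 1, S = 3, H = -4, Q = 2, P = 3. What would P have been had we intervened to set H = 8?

-9

do(H=8) replaces the equation H <- -T - 3 with the constant H = 8.
P = -H - 1  [with H=8]  = -9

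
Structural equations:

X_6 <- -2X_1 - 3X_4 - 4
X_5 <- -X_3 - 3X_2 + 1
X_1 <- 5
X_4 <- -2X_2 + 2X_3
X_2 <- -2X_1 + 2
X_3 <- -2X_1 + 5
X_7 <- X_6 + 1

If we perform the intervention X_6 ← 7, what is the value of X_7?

8

Intervening sets X_6 = 7 and removes its equation (X_6 <- -2X_1 - 3X_4 - 4).
X_7 = X_6 + 1  [with X_6=7]  = 8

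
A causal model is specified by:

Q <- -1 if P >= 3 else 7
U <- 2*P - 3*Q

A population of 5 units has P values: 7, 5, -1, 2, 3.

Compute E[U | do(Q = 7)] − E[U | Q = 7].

Under do(Q=7), Q's equation is replaced by Q=7 for every unit. Per-unit U: -7, -11, -23, -17, -15. Mean = -14.6.
E[U|Q=7] averages over only the 2 units with Q=7 (P = -1, 2): U = -23, -17, mean -20.
Difference = -14.6 − (-20) = 5.4.

5.4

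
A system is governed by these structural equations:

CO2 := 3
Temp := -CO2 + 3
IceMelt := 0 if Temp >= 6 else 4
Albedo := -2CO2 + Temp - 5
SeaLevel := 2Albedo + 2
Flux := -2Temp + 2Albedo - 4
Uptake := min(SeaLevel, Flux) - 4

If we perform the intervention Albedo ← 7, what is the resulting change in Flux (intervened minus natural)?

Under do(Albedo=7), the mechanism Albedo := -2CO2 + Temp - 5 is discarded; Albedo is fixed at 7.
Temp = -CO2 + 3  [with CO2=3]  = 0
Flux = -2Temp + 2Albedo - 4  [with Temp=0, Albedo=7]  = 10
Without intervention: Temp = -CO2 + 3  [with CO2=3]  = 0; Albedo = -2CO2 + Temp - 5  [with CO2=3, Temp=0]  = -11; Flux = -2Temp + 2Albedo - 4  [with Temp=0, Albedo=-11]  = -26.
Change = 10 − (-26) = 36.

36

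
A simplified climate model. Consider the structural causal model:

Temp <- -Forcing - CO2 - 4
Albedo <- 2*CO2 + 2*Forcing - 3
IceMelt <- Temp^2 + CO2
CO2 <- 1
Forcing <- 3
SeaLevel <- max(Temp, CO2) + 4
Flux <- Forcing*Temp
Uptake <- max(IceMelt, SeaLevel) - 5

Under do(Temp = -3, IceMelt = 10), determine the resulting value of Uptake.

The joint intervention fixes Temp = -3, IceMelt = 10, removing each variable's own equation.
SeaLevel = max(Temp, CO2) + 4  [with Temp=-3, CO2=1]  = 5
Uptake = max(IceMelt, SeaLevel) - 5  [with IceMelt=10, SeaLevel=5]  = 5

5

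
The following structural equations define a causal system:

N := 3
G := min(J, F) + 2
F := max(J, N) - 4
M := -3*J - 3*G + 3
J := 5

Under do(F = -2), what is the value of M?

-12

do(F=-2) replaces the equation F := max(J, N) - 4 with the constant F = -2.
G = min(J, F) + 2  [with J=5, F=-2]  = 0
M = -3*J - 3*G + 3  [with J=5, G=0]  = -12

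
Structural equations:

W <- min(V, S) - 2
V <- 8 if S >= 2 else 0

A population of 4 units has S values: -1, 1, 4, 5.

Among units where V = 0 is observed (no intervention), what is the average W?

E[W|V=0] averages over only the 2 units with V=0 (S = -1, 1): W = -3, -2, mean -2.5.

-2.5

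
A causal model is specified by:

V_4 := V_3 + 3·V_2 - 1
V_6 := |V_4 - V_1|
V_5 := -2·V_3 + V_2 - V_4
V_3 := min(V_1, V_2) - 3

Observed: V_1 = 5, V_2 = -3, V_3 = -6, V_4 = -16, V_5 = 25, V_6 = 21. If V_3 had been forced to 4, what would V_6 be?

The intervention breaks the incoming arrows to V_3: V_3 := min(V_1, V_2) - 3 no longer applies, and V_3 = 4.
V_4 = V_3 + 3·V_2 - 1  [with V_3=4, V_2=-3]  = -6
V_6 = |V_4 - V_1|  [with V_4=-6, V_1=5]  = 11

11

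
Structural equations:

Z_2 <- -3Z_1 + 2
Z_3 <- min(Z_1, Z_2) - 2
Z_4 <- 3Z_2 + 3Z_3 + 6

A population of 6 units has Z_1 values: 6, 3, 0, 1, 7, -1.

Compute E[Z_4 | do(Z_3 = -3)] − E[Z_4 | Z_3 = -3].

-24

Every unit gets Z_3=-3 under the intervention. Z_4 values become -51, -24, 3, -6, -60, 12; E[Z_4|do(Z_3=-3)] = -21.
Conditioning on Z_3=-3 selects the 2 unit(s) with Z_1 ∈ {1, -1}. Their Z_4 values: -6, 12. Mean = 3.
Difference = -21 − 3 = -24.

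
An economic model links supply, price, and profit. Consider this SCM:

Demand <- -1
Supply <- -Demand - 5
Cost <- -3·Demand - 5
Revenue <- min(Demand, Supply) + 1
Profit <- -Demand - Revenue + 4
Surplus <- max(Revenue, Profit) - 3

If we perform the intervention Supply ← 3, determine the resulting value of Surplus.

2

Under do(Supply=3), the mechanism Supply <- -Demand - 5 is discarded; Supply is fixed at 3.
Revenue = min(Demand, Supply) + 1  [with Demand=-1, Supply=3]  = 0
Profit = -Demand - Revenue + 4  [with Demand=-1, Revenue=0]  = 5
Surplus = max(Revenue, Profit) - 3  [with Revenue=0, Profit=5]  = 2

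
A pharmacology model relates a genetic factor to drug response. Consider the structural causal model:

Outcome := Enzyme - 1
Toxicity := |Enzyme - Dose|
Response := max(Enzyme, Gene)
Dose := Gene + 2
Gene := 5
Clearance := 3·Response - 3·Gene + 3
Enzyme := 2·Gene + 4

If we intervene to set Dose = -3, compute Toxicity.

17

do(Dose=-3) replaces the equation Dose := Gene + 2 with the constant Dose = -3.
Enzyme = 2·Gene + 4  [with Gene=5]  = 14
Toxicity = |Enzyme - Dose|  [with Enzyme=14, Dose=-3]  = 17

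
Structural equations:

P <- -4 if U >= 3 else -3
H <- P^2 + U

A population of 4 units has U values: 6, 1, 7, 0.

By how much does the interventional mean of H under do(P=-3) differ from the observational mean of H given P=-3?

Under do(P=-3), P's equation is replaced by P=-3 for every unit. Per-unit H: 15, 10, 16, 9. Mean = 12.5.
Conditioning on P=-3 selects the 2 unit(s) with U ∈ {1, 0}. Their H values: 10, 9. Mean = 9.5.
Difference = 12.5 − 9.5 = 3.

3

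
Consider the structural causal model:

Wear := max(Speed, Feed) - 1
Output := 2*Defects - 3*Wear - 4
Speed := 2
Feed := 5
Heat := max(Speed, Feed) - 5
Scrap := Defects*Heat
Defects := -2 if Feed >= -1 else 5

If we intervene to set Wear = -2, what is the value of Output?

-2

The intervention breaks the incoming arrows to Wear: Wear := max(Speed, Feed) - 1 no longer applies, and Wear = -2.
Defects = -2 if Feed >= -1 else 5  [with Feed=5]  = -2
Output = 2*Defects - 3*Wear - 4  [with Defects=-2, Wear=-2]  = -2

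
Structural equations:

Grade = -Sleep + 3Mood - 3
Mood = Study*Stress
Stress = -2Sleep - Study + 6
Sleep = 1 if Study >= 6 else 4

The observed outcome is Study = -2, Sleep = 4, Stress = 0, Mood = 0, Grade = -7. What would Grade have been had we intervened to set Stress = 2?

-19

do(Stress=2) replaces the equation Stress = -2Sleep - Study + 6 with the constant Stress = 2.
Sleep = 1 if Study >= 6 else 4  [with Study=-2]  = 4
Mood = Study*Stress  [with Study=-2, Stress=2]  = -4
Grade = -Sleep + 3Mood - 3  [with Sleep=4, Mood=-4]  = -19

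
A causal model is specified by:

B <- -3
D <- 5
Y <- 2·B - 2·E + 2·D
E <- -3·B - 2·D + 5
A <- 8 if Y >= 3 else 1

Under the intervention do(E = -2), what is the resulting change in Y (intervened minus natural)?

The intervention breaks the incoming arrows to E: E <- -3·B - 2·D + 5 no longer applies, and E = -2.
Y = 2·B - 2·E + 2·D  [with B=-3, E=-2, D=5]  = 8
Without intervention: E = -3·B - 2·D + 5  [with B=-3, D=5]  = 4; Y = 2·B - 2·E + 2·D  [with B=-3, E=4, D=5]  = -4.
Change = 8 − (-4) = 12.

12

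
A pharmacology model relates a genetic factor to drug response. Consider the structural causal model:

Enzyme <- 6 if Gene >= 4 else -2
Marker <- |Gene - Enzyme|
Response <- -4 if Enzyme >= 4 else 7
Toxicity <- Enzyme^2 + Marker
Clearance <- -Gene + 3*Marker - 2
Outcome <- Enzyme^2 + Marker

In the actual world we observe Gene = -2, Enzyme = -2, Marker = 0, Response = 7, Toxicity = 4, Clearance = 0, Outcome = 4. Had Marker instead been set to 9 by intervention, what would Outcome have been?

The intervention breaks the incoming arrows to Marker: Marker <- |Gene - Enzyme| no longer applies, and Marker = 9.
Enzyme = 6 if Gene >= 4 else -2  [with Gene=-2]  = -2
Outcome = Enzyme^2 + Marker  [with Enzyme=-2, Marker=9]  = 13

13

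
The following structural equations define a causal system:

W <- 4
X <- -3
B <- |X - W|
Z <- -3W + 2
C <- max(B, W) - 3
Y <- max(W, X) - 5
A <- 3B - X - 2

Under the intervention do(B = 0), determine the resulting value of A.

The intervention breaks the incoming arrows to B: B <- |X - W| no longer applies, and B = 0.
A = 3B - X - 2  [with B=0, X=-3]  = 1

1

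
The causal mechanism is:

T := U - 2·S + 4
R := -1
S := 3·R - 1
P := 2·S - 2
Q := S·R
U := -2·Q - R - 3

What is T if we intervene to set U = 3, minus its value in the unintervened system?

The intervention breaks the incoming arrows to U: U := -2·Q - R - 3 no longer applies, and U = 3.
S = 3·R - 1  [with R=-1]  = -4
T = U - 2·S + 4  [with U=3, S=-4]  = 15
Without intervention: S = 3·R - 1  [with R=-1]  = -4; Q = S·R  [with S=-4, R=-1]  = 4; U = -2·Q - R - 3  [with Q=4, R=-1]  = -10; T = U - 2·S + 4  [with U=-10, S=-4]  = 2.
Change = 15 − 2 = 13.

13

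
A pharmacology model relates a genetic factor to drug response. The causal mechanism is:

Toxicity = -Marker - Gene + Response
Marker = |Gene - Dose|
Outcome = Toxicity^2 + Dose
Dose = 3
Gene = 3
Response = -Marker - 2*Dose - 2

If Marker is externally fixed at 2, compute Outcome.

228

The intervention breaks the incoming arrows to Marker: Marker = |Gene - Dose| no longer applies, and Marker = 2.
Response = -Marker - 2*Dose - 2  [with Marker=2, Dose=3]  = -10
Toxicity = -Marker - Gene + Response  [with Marker=2, Gene=3, Response=-10]  = -15
Outcome = Toxicity^2 + Dose  [with Toxicity=-15, Dose=3]  = 228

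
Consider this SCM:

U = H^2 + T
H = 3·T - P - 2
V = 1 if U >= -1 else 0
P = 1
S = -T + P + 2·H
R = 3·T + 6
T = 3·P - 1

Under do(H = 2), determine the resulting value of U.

6

The intervention breaks the incoming arrows to H: H = 3·T - P - 2 no longer applies, and H = 2.
T = 3·P - 1  [with P=1]  = 2
U = H^2 + T  [with H=2, T=2]  = 6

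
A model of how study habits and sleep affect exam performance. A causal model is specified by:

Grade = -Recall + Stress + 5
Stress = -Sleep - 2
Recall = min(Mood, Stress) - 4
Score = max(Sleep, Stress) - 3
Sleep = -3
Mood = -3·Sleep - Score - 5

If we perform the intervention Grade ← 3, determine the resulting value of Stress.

do(Grade=3) replaces the equation Grade = -Recall + Stress + 5 with the constant Grade = 3.
Stress is not downstream of the intervention, so its value is determined by the original equations.
Stress = -Sleep - 2  [with Sleep=-3]  = 1

1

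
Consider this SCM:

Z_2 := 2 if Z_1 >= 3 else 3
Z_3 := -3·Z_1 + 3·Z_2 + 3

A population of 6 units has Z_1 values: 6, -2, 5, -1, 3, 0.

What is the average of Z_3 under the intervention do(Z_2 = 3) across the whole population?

Every unit gets Z_2=3 under the intervention. Z_3 values become -6, 18, -3, 15, 3, 12; E[Z_3|do(Z_2=3)] = 6.5.

6.5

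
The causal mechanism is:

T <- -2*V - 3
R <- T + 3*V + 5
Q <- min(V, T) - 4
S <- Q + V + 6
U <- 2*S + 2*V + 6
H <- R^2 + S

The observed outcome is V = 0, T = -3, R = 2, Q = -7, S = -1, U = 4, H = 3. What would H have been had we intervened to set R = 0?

-1

The intervention breaks the incoming arrows to R: R <- T + 3*V + 5 no longer applies, and R = 0.
T = -2*V - 3  [with V=0]  = -3
Q = min(V, T) - 4  [with V=0, T=-3]  = -7
S = Q + V + 6  [with Q=-7, V=0]  = -1
H = R^2 + S  [with R=0, S=-1]  = -1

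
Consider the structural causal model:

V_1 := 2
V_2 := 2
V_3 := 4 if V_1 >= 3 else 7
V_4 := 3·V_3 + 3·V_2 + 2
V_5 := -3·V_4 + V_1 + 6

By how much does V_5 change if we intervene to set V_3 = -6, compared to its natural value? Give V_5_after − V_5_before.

do(V_3=-6) replaces the equation V_3 := 4 if V_1 >= 3 else 7 with the constant V_3 = -6.
V_4 = 3·V_3 + 3·V_2 + 2  [with V_3=-6, V_2=2]  = -10
V_5 = -3·V_4 + V_1 + 6  [with V_4=-10, V_1=2]  = 38
Without intervention: V_3 = 4 if V_1 >= 3 else 7  [with V_1=2]  = 7; V_4 = 3·V_3 + 3·V_2 + 2  [with V_3=7, V_2=2]  = 29; V_5 = -3·V_4 + V_1 + 6  [with V_4=29, V_1=2]  = -79.
Change = 38 − (-79) = 117.

117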